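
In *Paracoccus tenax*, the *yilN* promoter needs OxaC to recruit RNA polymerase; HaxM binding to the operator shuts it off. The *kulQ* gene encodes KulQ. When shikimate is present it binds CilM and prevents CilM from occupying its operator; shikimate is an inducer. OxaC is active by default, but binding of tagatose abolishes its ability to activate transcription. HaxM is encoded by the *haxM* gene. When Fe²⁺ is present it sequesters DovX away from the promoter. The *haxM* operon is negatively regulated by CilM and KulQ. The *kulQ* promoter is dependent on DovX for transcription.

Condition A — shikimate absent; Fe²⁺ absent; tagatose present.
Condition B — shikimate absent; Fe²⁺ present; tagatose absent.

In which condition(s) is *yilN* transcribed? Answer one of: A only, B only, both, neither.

Condition A:
Shikimate is absent, so CilM is active.
Fe²⁺ is absent, so DovX is active.
No repressor is bound and DovX is active, so *kulQ* is transcribed.
So KulQ is produced and active.
With repressor CilM bound, *haxM* is not transcribed.
So HaxM is not produced.
Tagatose is present, so OxaC is inactive.
Required activator OxaC is absent, so *yilN* is not transcribed.
→ *yilN* is OFF in A.
Condition B:
Shikimate is absent, so CilM is active.
Fe²⁺ is present, so DovX is inactive.
Required activator DovX is absent, so *kulQ* is not transcribed.
So KulQ is not produced.
With repressor CilM bound, *haxM* is not transcribed.
So HaxM is not produced.
Tagatose is absent, so OxaC is active.
No repressor is bound and OxaC is active, so *yilN* is transcribed.
→ *yilN* is ON in B.

B only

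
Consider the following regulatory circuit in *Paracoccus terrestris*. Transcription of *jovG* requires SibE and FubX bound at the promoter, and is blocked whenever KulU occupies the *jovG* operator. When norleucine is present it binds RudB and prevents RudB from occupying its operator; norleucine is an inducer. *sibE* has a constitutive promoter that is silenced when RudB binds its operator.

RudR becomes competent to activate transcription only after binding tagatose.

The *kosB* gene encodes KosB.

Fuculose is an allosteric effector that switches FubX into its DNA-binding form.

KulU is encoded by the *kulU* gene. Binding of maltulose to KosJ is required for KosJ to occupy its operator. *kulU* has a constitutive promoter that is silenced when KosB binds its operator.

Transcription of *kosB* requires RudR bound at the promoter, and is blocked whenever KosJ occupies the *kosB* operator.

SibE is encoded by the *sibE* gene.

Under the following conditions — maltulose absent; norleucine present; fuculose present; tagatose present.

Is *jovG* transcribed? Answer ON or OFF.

ON

Norleucine is present, so RudB is inactive.
With no repressor bound, *sibE* is transcribed.
So SibE is produced and active.
Maltulose is absent, so KosJ is inactive.
Tagatose is present, so RudR is active.
No repressor is bound and RudR is active, so *kosB* is transcribed.
So KosB is produced and active.
With repressor KosB bound, *kulU* is not transcribed.
So KulU is not produced.
Fuculose is present, so FubX is active.
No repressor is bound and SibE and FubX are active, so *jovG* is transcribed.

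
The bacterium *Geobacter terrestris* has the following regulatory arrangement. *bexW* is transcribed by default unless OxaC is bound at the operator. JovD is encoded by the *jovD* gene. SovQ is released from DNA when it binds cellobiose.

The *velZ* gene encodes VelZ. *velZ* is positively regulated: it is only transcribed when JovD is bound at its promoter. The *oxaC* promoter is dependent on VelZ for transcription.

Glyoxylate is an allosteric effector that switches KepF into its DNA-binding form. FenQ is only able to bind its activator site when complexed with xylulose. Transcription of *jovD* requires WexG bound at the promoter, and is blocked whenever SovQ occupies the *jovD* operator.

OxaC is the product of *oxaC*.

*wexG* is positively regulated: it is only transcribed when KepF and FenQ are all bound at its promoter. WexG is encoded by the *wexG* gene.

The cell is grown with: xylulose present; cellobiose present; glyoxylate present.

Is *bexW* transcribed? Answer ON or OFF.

Glyoxylate is present, so KepF is active.
Xylulose is present, so FenQ is active.
No repressor is bound and KepF and FenQ are active, so *wexG* is transcribed.
So WexG is produced and active.
Cellobiose is present, so SovQ is inactive.
No repressor is bound and WexG is active, so *jovD* is transcribed.
So JovD is produced and active.
No repressor is bound and JovD is active, so *velZ* is transcribed.
So VelZ is produced and active.
No repressor is bound and VelZ is active, so *oxaC* is transcribed.
So OxaC is produced and active.
With repressor OxaC bound, *bexW* is not transcribed.

OFF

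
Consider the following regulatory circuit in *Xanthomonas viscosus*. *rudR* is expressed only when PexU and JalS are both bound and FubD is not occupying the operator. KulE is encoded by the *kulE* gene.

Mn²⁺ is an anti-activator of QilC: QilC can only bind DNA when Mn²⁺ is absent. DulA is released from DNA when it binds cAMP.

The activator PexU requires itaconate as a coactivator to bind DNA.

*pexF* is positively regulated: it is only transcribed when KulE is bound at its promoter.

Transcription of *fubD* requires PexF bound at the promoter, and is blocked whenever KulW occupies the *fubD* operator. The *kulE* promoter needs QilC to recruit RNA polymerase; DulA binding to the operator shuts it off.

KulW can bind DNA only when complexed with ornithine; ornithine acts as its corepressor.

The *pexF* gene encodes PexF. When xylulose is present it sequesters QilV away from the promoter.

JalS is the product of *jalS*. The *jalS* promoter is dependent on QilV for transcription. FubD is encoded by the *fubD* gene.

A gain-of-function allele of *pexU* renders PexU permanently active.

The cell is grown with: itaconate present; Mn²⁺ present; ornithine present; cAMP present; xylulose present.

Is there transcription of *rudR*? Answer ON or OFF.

OFF

Mn²⁺ is present, so QilC is inactive.
cAMP is present, so DulA is inactive.
Required activator QilC is absent, so *kulE* is not transcribed.
So KulE is not produced.
Required activator KulE is absent, so *pexF* is not transcribed.
So PexF is not produced.
Ornithine is present, so KulW is active.
With repressor KulW bound, *fubD* is not transcribed.
So FubD is not produced.
PexU is constitutively active in this strain.
Xylulose is present, so QilV is inactive.
Required activator QilV is absent, so *jalS* is not transcribed.
So JalS is not produced.
Required activator JalS is absent, so *rudR* is not transcribed.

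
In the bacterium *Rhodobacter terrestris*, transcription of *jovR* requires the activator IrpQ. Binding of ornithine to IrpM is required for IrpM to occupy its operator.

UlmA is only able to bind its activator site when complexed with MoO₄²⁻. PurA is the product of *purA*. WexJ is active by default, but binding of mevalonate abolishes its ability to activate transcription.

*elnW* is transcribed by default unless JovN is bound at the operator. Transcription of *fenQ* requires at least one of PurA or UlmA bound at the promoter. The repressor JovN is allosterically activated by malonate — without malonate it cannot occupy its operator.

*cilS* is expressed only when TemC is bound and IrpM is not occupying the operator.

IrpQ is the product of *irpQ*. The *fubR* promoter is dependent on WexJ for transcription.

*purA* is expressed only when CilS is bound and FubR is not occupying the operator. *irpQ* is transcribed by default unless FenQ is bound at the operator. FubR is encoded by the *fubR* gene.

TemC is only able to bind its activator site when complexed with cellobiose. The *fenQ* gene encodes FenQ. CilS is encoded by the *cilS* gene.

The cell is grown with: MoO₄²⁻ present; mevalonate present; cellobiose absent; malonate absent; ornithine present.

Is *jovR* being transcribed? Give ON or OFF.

Mevalonate is present, so WexJ is inactive.
Required activator WexJ is absent, so *fubR* is not transcribed.
So FubR is not produced.
Cellobiose is absent, so TemC is inactive.
Ornithine is present, so IrpM is active.
With repressor IrpM bound, *cilS* is not transcribed.
So CilS is not produced.
Required activator CilS is absent, so *purA* is not transcribed.
So PurA is not produced.
MoO₄²⁻ is present, so UlmA is active.
Activator UlmA is present, so *fenQ* is transcribed.
So FenQ is produced and active.
With repressor FenQ bound, *irpQ* is not transcribed.
So IrpQ is not produced.
Required activator IrpQ is absent, so *jovR* is not transcribed.

OFF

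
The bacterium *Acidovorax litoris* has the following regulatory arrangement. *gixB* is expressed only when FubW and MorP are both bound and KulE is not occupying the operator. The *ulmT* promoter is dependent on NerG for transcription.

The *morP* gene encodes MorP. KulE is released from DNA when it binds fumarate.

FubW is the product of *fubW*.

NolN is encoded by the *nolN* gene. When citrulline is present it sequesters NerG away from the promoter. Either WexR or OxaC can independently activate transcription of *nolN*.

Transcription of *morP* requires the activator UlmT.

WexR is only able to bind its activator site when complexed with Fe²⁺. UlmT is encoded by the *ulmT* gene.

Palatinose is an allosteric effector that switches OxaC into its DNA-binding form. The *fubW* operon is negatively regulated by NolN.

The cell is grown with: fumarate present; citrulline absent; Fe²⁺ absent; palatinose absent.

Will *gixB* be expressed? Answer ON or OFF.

Fumarate is present, so KulE is inactive.
Fe²⁺ is absent, so WexR is inactive.
Palatinose is absent, so OxaC is inactive.
No activator is available at the *nolN* promoter, so *nolN* is not transcribed.
So NolN is not produced.
With no repressor bound, *fubW* is transcribed.
So FubW is produced and active.
Citrulline is absent, so NerG is active.
No repressor is bound and NerG is active, so *ulmT* is transcribed.
So UlmT is produced and active.
No repressor is bound and UlmT is active, so *morP* is transcribed.
So MorP is produced and active.
No repressor is bound and FubW and MorP are active, so *gixB* is transcribed.

ON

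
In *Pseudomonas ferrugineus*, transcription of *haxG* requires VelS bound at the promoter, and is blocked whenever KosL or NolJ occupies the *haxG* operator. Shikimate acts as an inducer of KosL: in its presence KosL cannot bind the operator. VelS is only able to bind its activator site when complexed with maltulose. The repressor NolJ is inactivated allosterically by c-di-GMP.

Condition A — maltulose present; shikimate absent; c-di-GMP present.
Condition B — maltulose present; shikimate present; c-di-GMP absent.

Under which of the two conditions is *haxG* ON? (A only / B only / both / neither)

neither

Condition A:
Maltulose is present, so VelS is active.
Shikimate is absent, so KosL is active.
c-di-GMP is present, so NolJ is inactive.
With repressor KosL bound, *haxG* is not transcribed.
→ *haxG* is OFF in A.
Condition B:
Maltulose is present, so VelS is active.
Shikimate is present, so KosL is inactive.
c-di-GMP is absent, so NolJ is active.
With repressor NolJ bound, *haxG* is not transcribed.
→ *haxG* is OFF in B.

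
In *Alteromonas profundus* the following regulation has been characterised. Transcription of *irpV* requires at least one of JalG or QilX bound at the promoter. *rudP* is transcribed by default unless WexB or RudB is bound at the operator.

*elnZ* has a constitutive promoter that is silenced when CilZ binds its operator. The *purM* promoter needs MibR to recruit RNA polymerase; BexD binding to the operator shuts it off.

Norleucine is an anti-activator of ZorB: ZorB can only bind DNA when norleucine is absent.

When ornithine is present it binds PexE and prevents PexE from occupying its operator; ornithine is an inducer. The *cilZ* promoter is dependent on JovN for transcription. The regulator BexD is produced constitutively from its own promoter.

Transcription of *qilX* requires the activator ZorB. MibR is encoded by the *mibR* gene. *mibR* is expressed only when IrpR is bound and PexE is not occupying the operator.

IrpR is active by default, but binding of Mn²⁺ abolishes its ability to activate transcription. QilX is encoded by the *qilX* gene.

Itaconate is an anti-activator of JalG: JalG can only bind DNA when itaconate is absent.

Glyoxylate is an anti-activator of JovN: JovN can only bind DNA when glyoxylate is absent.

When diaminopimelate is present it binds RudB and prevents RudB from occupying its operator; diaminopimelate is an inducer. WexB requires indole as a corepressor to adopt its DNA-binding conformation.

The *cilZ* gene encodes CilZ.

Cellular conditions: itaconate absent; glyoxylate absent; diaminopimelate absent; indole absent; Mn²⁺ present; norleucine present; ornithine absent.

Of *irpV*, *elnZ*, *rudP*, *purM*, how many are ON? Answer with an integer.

1

Itaconate is absent, so JalG is active.
Norleucine is present, so ZorB is inactive.
Required activator ZorB is absent, so *qilX* is not transcribed.
So QilX is not produced.
Activator JalG is present, so *irpV* is transcribed.
→ *irpV* is ON.
Glyoxylate is absent, so JovN is active.
No repressor is bound and JovN is active, so *cilZ* is transcribed.
So CilZ is produced and active.
With repressor CilZ bound, *elnZ* is not transcribed.
→ *elnZ* is OFF.
Indole is absent, so WexB is inactive.
Diaminopimelate is absent, so RudB is active.
With repressor RudB bound, *rudP* is not transcribed.
→ *rudP* is OFF.
BexD is produced constitutively and is active.
Ornithine is absent, so PexE is active.
Mn²⁺ is present, so IrpR is inactive.
With repressor PexE bound, *mibR* is not transcribed.
So MibR is not produced.
With repressor BexD bound, *purM* is not transcribed.
→ *purM* is OFF.
1 of the 4 genes is transcribed.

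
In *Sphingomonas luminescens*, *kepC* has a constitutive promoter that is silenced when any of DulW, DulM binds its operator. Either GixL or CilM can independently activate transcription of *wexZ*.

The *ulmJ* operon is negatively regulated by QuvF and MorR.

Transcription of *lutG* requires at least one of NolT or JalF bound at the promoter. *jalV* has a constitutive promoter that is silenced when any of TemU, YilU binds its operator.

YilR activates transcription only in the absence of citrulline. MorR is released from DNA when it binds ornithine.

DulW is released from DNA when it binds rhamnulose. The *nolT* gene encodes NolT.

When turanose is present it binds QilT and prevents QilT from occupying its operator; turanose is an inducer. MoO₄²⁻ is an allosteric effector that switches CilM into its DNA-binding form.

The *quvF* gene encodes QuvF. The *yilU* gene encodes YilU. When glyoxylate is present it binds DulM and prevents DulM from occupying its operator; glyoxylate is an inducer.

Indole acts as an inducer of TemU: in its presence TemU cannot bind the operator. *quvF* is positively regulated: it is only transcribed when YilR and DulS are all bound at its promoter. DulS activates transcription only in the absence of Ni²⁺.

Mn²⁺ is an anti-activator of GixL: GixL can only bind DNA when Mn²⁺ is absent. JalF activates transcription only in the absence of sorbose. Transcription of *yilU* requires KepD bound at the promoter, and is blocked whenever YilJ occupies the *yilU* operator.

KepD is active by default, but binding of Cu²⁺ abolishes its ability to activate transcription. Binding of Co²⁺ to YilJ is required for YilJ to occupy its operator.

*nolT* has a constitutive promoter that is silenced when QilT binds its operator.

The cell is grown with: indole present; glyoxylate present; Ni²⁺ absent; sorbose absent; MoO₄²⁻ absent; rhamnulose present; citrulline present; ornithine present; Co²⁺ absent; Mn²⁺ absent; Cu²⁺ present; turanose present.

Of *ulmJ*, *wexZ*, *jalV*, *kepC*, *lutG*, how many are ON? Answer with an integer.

5

Citrulline is present, so YilR is inactive.
Ni²⁺ is absent, so DulS is active.
Required activator YilR is absent, so *quvF* is not transcribed.
So QuvF is not produced.
Ornithine is present, so MorR is inactive.
With no repressor bound, *ulmJ* is transcribed.
→ *ulmJ* is ON.
Mn²⁺ is absent, so GixL is active.
MoO₄²⁻ is absent, so CilM is inactive.
Activator GixL is present, so *wexZ* is transcribed.
→ *wexZ* is ON.
Indole is present, so TemU is inactive.
Co²⁺ is absent, so YilJ is inactive.
Cu²⁺ is present, so KepD is inactive.
Required activator KepD is absent, so *yilU* is not transcribed.
So YilU is not produced.
With no repressor bound, *jalV* is transcribed.
→ *jalV* is ON.
Rhamnulose is present, so DulW is inactive.
Glyoxylate is present, so DulM is inactive.
With no repressor bound, *kepC* is transcribed.
→ *kepC* is ON.
Turanose is present, so QilT is inactive.
With no repressor bound, *nolT* is transcribed.
So NolT is produced and active.
Sorbose is absent, so JalF is active.
Activator NolT is present, so *lutG* is transcribed.
→ *lutG* is ON.
5 of the 5 genes are transcribed.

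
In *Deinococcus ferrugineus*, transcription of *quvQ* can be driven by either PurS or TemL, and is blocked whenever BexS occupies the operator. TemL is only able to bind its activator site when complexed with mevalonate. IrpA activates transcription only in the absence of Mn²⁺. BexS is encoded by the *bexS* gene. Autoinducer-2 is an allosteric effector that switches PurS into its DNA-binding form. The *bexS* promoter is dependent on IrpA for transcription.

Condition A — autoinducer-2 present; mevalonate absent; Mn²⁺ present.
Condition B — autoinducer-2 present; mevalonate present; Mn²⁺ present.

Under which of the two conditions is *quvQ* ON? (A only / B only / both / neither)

both

Condition A:
Autoinducer-2 is present, so PurS is active.
Mevalonate is absent, so TemL is inactive.
Mn²⁺ is present, so IrpA is inactive.
Required activator IrpA is absent, so *bexS* is not transcribed.
So BexS is not produced.
Activator PurS is present, so *quvQ* is transcribed.
→ *quvQ* is ON in A.
Condition B:
Autoinducer-2 is present, so PurS is active.
Mevalonate is present, so TemL is active.
Mn²⁺ is present, so IrpA is inactive.
Required activator IrpA is absent, so *bexS* is not transcribed.
So BexS is not produced.
Activator PurS is present, so *quvQ* is transcribed.
→ *quvQ* is ON in B.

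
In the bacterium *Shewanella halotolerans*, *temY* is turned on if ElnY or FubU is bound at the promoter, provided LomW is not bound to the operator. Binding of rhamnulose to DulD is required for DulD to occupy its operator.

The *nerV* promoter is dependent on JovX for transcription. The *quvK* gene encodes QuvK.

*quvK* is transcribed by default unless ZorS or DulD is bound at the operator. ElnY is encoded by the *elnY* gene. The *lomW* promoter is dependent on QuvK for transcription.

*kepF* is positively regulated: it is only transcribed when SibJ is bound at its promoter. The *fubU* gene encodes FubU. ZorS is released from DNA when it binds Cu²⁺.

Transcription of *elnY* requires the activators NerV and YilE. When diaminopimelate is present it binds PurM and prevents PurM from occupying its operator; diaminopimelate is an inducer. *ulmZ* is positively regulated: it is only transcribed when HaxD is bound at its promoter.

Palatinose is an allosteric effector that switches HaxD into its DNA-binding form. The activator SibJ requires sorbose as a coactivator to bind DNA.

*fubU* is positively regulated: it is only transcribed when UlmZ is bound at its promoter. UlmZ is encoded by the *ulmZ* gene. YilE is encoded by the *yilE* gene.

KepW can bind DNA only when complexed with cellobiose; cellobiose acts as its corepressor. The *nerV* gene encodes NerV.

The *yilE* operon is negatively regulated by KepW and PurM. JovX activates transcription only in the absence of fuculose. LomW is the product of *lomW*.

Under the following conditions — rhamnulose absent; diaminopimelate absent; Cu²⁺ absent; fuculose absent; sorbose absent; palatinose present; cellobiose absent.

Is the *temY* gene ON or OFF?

ON

Cu²⁺ is absent, so ZorS is active.
Rhamnulose is absent, so DulD is inactive.
With repressor ZorS bound, *quvK* is not transcribed.
So QuvK is not produced.
Required activator QuvK is absent, so *lomW* is not transcribed.
So LomW is not produced.
Fuculose is absent, so JovX is active.
No repressor is bound and JovX is active, so *nerV* is transcribed.
So NerV is produced and active.
Cellobiose is absent, so KepW is inactive.
Diaminopimelate is absent, so PurM is active.
With repressor PurM bound, *yilE* is not transcribed.
So YilE is not produced.
Required activator YilE is absent, so *elnY* is not transcribed.
So ElnY is not produced.
Palatinose is present, so HaxD is active.
No repressor is bound and HaxD is active, so *ulmZ* is transcribed.
So UlmZ is produced and active.
No repressor is bound and UlmZ is active, so *fubU* is transcribed.
So FubU is produced and active.
Activator FubU is present, so *temY* is transcribed.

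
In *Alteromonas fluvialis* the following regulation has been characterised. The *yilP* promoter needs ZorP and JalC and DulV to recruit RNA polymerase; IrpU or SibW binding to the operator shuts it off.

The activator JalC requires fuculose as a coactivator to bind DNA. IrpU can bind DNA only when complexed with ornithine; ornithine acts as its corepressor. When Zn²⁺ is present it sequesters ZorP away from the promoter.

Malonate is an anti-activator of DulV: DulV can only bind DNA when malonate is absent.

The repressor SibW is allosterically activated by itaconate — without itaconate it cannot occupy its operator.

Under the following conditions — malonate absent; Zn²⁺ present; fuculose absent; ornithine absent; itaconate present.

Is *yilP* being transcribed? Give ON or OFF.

OFF

Zn²⁺ is present, so ZorP is inactive.
Ornithine is absent, so IrpU is inactive.
Itaconate is present, so SibW is active.
Fuculose is absent, so JalC is inactive.
Malonate is absent, so DulV is active.
With repressor SibW bound, *yilP* is not transcribed.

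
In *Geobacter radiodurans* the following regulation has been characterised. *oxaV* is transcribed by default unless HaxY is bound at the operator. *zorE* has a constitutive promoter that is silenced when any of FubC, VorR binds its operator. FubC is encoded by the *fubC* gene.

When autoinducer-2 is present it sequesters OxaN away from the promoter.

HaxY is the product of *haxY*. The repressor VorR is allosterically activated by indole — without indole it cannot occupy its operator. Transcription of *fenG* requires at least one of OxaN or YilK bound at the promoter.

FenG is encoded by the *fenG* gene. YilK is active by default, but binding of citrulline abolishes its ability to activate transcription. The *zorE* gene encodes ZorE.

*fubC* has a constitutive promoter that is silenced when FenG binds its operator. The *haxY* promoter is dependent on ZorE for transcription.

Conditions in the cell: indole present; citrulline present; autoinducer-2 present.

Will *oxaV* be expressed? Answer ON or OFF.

ON

Autoinducer-2 is present, so OxaN is inactive.
Citrulline is present, so YilK is inactive.
No activator is available at the *fenG* promoter, so *fenG* is not transcribed.
So FenG is not produced.
With no repressor bound, *fubC* is transcribed.
So FubC is produced and active.
Indole is present, so VorR is active.
With repressor FubC bound, *zorE* is not transcribed.
So ZorE is not produced.
Required activator ZorE is absent, so *haxY* is not transcribed.
So HaxY is not produced.
With no repressor bound, *oxaV* is transcribed.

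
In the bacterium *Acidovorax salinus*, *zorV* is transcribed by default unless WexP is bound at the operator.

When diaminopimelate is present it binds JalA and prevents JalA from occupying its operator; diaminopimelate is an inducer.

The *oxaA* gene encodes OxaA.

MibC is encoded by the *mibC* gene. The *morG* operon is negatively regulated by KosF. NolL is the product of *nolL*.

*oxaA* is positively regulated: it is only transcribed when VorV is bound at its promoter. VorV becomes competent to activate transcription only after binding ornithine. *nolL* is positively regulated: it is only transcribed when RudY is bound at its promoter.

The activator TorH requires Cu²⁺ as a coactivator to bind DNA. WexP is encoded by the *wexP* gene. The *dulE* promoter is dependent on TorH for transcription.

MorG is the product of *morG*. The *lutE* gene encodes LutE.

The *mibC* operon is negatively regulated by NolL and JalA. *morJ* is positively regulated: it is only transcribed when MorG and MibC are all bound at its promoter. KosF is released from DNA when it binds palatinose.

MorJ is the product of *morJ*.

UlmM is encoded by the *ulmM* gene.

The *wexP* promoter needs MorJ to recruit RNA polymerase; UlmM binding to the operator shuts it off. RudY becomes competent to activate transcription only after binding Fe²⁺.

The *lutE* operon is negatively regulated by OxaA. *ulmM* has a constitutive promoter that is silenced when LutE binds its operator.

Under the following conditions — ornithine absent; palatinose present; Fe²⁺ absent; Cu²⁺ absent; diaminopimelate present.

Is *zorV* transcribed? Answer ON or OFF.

OFF

Ornithine is absent, so VorV is inactive.
Required activator VorV is absent, so *oxaA* is not transcribed.
So OxaA is not produced.
With no repressor bound, *lutE* is transcribed.
So LutE is produced and active.
With repressor LutE bound, *ulmM* is not transcribed.
So UlmM is not produced.
Palatinose is present, so KosF is inactive.
With no repressor bound, *morG* is transcribed.
So MorG is produced and active.
Fe²⁺ is absent, so RudY is inactive.
Required activator RudY is absent, so *nolL* is not transcribed.
So NolL is not produced.
Diaminopimelate is present, so JalA is inactive.
With no repressor bound, *mibC* is transcribed.
So MibC is produced and active.
No repressor is bound and MorG and MibC are active, so *morJ* is transcribed.
So MorJ is produced and active.
No repressor is bound and MorJ is active, so *wexP* is transcribed.
So WexP is produced and active.
With repressor WexP bound, *zorV* is not transcribed.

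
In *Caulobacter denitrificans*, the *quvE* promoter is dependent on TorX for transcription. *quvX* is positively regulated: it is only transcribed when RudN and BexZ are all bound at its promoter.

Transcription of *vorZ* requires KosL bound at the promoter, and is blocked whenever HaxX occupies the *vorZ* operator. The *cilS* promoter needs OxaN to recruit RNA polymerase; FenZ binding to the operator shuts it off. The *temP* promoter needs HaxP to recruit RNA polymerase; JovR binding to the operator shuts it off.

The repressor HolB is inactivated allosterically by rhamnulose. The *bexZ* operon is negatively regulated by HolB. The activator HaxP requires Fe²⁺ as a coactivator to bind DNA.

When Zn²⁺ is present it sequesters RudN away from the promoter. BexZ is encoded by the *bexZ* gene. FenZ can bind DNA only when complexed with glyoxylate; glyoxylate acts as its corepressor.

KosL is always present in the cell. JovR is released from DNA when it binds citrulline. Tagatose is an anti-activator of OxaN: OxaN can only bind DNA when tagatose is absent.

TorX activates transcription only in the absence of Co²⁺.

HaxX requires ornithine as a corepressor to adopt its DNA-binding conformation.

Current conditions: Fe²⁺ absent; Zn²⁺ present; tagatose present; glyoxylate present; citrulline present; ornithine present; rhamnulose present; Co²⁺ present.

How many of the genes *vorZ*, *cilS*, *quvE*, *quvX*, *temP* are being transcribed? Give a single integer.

0

Ornithine is present, so HaxX is active.
KosL is produced constitutively and is active.
With repressor HaxX bound, *vorZ* is not transcribed.
→ *vorZ* is OFF.
Glyoxylate is present, so FenZ is active.
Tagatose is present, so OxaN is inactive.
With repressor FenZ bound, *cilS* is not transcribed.
→ *cilS* is OFF.
Co²⁺ is present, so TorX is inactive.
Required activator TorX is absent, so *quvE* is not transcribed.
→ *quvE* is OFF.
Zn²⁺ is present, so RudN is inactive.
Rhamnulose is present, so HolB is inactive.
With no repressor bound, *bexZ* is transcribed.
So BexZ is produced and active.
Required activator RudN is absent, so *quvX* is not transcribed.
→ *quvX* is OFF.
Citrulline is present, so JovR is inactive.
Fe²⁺ is absent, so HaxP is inactive.
Required activator HaxP is absent, so *temP* is not transcribed.
→ *temP* is OFF.
0 of the 5 genes are transcribed.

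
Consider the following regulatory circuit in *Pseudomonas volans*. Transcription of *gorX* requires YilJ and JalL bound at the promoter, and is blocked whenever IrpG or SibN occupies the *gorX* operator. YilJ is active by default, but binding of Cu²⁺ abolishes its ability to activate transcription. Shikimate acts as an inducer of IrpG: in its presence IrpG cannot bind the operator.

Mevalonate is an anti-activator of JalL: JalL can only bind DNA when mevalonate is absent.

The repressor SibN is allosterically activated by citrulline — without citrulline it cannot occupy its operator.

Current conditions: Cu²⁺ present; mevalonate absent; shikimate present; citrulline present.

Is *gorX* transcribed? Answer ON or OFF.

OFF

Cu²⁺ is present, so YilJ is inactive.
Shikimate is present, so IrpG is inactive.
Mevalonate is absent, so JalL is active.
Citrulline is present, so SibN is active.
With repressor SibN bound, *gorX* is not transcribed.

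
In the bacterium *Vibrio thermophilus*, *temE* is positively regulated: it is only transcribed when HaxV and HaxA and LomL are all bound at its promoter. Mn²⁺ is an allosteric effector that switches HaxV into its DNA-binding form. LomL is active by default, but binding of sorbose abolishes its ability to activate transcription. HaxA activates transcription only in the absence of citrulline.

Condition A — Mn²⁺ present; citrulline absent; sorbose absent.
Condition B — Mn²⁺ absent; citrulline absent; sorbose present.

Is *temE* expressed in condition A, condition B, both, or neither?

Condition A:
Mn²⁺ is present, so HaxV is active.
Citrulline is absent, so HaxA is active.
Sorbose is absent, so LomL is active.
No repressor is bound and HaxV and HaxA and LomL are active, so *temE* is transcribed.
→ *temE* is ON in A.
Condition B:
Mn²⁺ is absent, so HaxV is inactive.
Citrulline is absent, so HaxA is active.
Sorbose is present, so LomL is inactive.
Required activator HaxV is absent, so *temE* is not transcribed.
→ *temE* is OFF in B.

A only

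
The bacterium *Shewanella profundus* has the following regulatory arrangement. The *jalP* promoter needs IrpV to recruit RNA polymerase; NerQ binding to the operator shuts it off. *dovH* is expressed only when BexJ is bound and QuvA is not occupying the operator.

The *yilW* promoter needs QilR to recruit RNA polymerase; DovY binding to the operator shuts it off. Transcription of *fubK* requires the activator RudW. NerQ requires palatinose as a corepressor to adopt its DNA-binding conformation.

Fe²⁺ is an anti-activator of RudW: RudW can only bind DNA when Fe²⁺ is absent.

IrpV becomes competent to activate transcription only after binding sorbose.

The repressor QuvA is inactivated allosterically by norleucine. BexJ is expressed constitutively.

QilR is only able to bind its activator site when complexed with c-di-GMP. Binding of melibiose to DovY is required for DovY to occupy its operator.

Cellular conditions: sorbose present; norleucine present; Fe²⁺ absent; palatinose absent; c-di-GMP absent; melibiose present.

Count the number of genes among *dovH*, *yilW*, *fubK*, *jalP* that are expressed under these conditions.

Norleucine is present, so QuvA is inactive.
BexJ is produced constitutively and is active.
No repressor is bound and BexJ is active, so *dovH* is transcribed.
→ *dovH* is ON.
c-di-GMP is absent, so QilR is inactive.
Melibiose is present, so DovY is active.
With repressor DovY bound, *yilW* is not transcribed.
→ *yilW* is OFF.
Fe²⁺ is absent, so RudW is active.
No repressor is bound and RudW is active, so *fubK* is transcribed.
→ *fubK* is ON.
Palatinose is absent, so NerQ is inactive.
Sorbose is present, so IrpV is active.
No repressor is bound and IrpV is active, so *jalP* is transcribed.
→ *jalP* is ON.
3 of the 4 genes are transcribed.

3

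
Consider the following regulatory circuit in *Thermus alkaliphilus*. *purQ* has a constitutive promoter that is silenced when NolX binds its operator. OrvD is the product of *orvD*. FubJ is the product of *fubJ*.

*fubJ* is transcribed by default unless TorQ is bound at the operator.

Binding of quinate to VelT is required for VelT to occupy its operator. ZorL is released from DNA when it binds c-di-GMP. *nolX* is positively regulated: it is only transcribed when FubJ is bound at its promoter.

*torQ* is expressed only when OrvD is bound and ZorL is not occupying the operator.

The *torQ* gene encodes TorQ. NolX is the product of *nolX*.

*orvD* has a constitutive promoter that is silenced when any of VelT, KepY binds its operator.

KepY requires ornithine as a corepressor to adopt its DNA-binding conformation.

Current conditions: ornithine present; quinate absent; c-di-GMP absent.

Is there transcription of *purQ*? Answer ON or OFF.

Quinate is absent, so VelT is inactive.
Ornithine is present, so KepY is active.
With repressor KepY bound, *orvD* is not transcribed.
So OrvD is not produced.
c-di-GMP is absent, so ZorL is active.
With repressor ZorL bound, *torQ* is not transcribed.
So TorQ is not produced.
With no repressor bound, *fubJ* is transcribed.
So FubJ is produced and active.
No repressor is bound and FubJ is active, so *nolX* is transcribed.
So NolX is produced and active.
With repressor NolX bound, *purQ* is not transcribed.

OFF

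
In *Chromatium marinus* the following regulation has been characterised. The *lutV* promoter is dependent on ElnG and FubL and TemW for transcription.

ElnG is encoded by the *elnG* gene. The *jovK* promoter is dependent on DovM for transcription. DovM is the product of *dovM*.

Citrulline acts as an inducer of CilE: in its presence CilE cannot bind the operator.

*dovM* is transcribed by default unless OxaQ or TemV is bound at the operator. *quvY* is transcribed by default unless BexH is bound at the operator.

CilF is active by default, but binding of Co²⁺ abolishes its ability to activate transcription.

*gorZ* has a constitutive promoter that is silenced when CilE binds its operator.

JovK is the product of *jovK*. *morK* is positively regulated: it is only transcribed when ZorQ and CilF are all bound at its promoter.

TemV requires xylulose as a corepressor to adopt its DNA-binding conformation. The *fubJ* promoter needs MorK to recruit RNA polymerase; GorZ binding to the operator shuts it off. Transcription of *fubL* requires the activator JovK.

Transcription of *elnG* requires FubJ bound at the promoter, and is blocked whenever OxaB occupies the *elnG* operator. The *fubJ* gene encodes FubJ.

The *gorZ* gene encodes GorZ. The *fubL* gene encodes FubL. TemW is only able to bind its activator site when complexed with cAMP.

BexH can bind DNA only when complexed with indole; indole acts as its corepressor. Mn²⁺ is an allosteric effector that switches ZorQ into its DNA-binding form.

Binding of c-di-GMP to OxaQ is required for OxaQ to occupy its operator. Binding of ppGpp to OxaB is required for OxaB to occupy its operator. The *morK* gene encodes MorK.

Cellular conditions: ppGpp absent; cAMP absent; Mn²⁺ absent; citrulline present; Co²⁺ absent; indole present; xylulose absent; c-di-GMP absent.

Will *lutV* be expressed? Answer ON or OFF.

Citrulline is present, so CilE is inactive.
With no repressor bound, *gorZ* is transcribed.
So GorZ is produced and active.
Mn²⁺ is absent, so ZorQ is inactive.
Co²⁺ is absent, so CilF is active.
Required activator ZorQ is absent, so *morK* is not transcribed.
So MorK is not produced.
With repressor GorZ bound, *fubJ* is not transcribed.
So FubJ is not produced.
ppGpp is absent, so OxaB is inactive.
Required activator FubJ is absent, so *elnG* is not transcribed.
So ElnG is not produced.
c-di-GMP is absent, so OxaQ is inactive.
Xylulose is absent, so TemV is inactive.
With no repressor bound, *dovM* is transcribed.
So DovM is produced and active.
No repressor is bound and DovM is active, so *jovK* is transcribed.
So JovK is produced and active.
No repressor is bound and JovK is active, so *fubL* is transcribed.
So FubL is produced and active.
cAMP is absent, so TemW is inactive.
Required activator ElnG is absent, so *lutV* is not transcribed.

OFF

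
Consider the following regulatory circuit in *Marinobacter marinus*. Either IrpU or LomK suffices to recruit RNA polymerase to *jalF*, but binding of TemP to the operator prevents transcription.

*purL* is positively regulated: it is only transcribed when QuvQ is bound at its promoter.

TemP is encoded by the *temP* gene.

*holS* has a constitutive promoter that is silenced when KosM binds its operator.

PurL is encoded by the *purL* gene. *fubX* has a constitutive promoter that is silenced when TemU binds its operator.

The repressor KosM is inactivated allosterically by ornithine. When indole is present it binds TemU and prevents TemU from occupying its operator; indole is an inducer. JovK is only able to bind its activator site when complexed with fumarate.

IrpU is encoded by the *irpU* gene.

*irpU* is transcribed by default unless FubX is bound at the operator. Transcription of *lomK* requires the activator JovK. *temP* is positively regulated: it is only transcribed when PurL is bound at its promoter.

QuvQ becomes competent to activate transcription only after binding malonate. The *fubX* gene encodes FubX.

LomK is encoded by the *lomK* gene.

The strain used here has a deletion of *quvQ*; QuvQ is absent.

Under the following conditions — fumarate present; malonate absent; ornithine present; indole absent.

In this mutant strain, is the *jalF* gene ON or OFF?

ON

Indole is absent, so TemU is active.
With repressor TemU bound, *fubX* is not transcribed.
So FubX is not produced.
With no repressor bound, *irpU* is transcribed.
So IrpU is produced and active.
QuvQ is non-functional in this strain, so it has no effect.
Required activator QuvQ is absent, so *purL* is not transcribed.
So PurL is not produced.
Required activator PurL is absent, so *temP* is not transcribed.
So TemP is not produced.
Fumarate is present, so JovK is active.
No repressor is bound and JovK is active, so *lomK* is transcribed.
So LomK is produced and active.
Activator IrpU is present, so *jalF* is transcribed.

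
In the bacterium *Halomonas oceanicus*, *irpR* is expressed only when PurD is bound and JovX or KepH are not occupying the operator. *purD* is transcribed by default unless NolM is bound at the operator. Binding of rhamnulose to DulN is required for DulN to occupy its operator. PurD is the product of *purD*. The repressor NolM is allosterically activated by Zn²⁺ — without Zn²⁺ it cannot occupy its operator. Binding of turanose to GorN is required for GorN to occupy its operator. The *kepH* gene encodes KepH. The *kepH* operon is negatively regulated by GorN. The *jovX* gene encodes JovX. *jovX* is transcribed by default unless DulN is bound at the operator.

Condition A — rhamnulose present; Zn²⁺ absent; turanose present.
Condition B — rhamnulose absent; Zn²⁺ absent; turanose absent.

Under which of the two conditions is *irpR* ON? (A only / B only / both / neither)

Condition A:
Rhamnulose is present, so DulN is active.
With repressor DulN bound, *jovX* is not transcribed.
So JovX is not produced.
Zn²⁺ is absent, so NolM is inactive.
With no repressor bound, *purD* is transcribed.
So PurD is produced and active.
Turanose is present, so GorN is active.
With repressor GorN bound, *kepH* is not transcribed.
So KepH is not produced.
No repressor is bound and PurD is active, so *irpR* is transcribed.
→ *irpR* is ON in A.
Condition B:
Rhamnulose is absent, so DulN is inactive.
With no repressor bound, *jovX* is transcribed.
So JovX is produced and active.
Zn²⁺ is absent, so NolM is inactive.
With no repressor bound, *purD* is transcribed.
So PurD is produced and active.
Turanose is absent, so GorN is inactive.
With no repressor bound, *kepH* is transcribed.
So KepH is produced and active.
With repressor JovX bound, *irpR* is not transcribed.
→ *irpR* is OFF in B.

A only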